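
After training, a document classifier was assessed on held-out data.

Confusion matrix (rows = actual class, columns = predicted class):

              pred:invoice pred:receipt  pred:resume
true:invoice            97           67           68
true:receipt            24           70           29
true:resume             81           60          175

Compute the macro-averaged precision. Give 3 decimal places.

0.493

Per-class precision (TP/(TP+FP)):
  invoice: TP=97, FP=24+81=105 → 97/202 = 0.4802
  receipt: TP=70, FP=67+60=127 → 70/197 = 0.3553
  resume: TP=175, FP=68+29=97 → 175/272 = 0.6434
Macro-precision = mean = (0.4802 + 0.3553 + 0.6434) / 3 = 0.493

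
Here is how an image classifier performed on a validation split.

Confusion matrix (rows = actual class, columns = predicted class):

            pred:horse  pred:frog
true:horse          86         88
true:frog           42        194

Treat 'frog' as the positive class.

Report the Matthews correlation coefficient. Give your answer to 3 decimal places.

0.337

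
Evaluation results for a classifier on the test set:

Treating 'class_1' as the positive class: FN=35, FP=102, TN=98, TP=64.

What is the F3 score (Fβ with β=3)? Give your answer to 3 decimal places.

Fβ = (1+β²)·TP / ((1+β²)·TP + β²·FN + FP), with β²=9
= 10·64 / (10·64 + 9·35 + 102) = 0.605

0.605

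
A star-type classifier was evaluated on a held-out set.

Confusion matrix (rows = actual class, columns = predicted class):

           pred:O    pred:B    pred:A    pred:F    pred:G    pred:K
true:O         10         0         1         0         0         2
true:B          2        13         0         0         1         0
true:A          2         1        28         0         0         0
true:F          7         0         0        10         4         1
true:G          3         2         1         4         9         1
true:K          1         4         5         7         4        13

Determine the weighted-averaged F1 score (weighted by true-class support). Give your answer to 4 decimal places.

Per-class F1 score (2·TP/(2·TP+FP+FN)):
  O: TP=10, FP=2+2+7+3+1=15, FN=0+1+0+0+2=3 → 20/38 = 0.52632
  B: TP=13, FP=0+1+0+2+4=7, FN=2+0+0+1+0=3 → 26/36 = 0.72222
  A: TP=28, FP=1+0+0+1+5=7, FN=2+1+0+0+0=3 → 56/66 = 0.84848
  F: TP=10, FP=0+0+0+4+7=11, FN=7+0+0+4+1=12 → 20/43 = 0.46512
  G: TP=9, FP=0+1+0+4+4=9, FN=3+2+1+4+1=11 → 18/38 = 0.47368
  K: TP=13, FP=2+0+0+1+1=4, FN=1+4+5+7+4=21 → 26/51 = 0.50980
Weighted-F1 score = Σ (supportᵢ/N)·F1 scoreᵢ with N=136: (13/136)·0.52632 + (16/136)·0.72222 + (31/136)·0.84848 + (22/136)·0.46512 + (20/136)·0.47368 + (34/136)·0.50980 = 0.6010

0.6010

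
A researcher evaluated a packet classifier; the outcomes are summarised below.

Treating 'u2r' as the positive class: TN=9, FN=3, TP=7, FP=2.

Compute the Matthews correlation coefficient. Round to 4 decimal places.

MCC = (TP·TN − FP·FN) / √((TP+FP)(TP+FN)(TN+FP)(TN+FN))
Numerator = 7·9 − 2·3 = 57
Denominator = √(9·10·11·12) = √11880 = 108.9954
MCC = 57 / 108.9954 = 0.5230

0.5230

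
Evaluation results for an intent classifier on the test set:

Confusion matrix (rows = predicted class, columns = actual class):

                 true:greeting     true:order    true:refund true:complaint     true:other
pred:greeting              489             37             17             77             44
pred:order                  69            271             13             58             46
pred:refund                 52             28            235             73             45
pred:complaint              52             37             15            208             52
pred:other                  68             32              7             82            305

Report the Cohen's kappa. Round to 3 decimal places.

0.526

Observed agreement pₒ = trace/N = 1508/2412 = 0.6252
Expected agreement pₑ = Σ (rowᵢ·colᵢ)/N² = (730·664 + 405·457 + 287·433 + 498·364 + 492·494)/2412² = 0.2094
κ = (pₒ − pₑ)/(1 − pₑ) = (0.6252 − 0.2094)/(1 − 0.2094) = 0.526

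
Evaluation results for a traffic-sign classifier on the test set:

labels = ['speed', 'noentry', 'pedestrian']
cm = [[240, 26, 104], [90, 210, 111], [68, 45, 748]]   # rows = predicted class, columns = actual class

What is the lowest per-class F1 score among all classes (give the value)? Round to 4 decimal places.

0.6069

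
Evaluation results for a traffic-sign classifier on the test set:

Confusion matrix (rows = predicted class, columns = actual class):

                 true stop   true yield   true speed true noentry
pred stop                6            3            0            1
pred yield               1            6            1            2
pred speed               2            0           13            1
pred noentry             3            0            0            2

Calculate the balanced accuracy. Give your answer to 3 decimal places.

0.607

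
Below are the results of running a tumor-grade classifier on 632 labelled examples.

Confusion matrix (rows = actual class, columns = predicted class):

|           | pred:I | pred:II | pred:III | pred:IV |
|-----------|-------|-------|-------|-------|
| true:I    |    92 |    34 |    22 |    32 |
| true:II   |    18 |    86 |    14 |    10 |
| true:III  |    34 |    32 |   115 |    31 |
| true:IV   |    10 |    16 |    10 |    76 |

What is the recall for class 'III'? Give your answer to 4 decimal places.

0.5425

One-vs-rest for 'III': TP = diagonal; FP = other classes predicted 'III'; FN = 'III' predicted as other.
recall = TP/(TP+FN).
III: TP=115, FN=34+32+31=97 → 115/212 = 0.54245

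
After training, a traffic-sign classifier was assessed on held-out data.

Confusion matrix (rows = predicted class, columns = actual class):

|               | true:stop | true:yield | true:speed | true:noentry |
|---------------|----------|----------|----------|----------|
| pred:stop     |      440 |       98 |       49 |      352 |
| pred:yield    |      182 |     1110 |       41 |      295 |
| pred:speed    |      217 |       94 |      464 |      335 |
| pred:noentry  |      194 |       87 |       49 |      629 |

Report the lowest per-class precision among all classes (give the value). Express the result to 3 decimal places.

Per-class precision (TP/(TP+FP)):
  stop: TP=440, FP=98+49+352=499 → 440/939 = 0.4686
  yield: TP=1110, FP=182+41+295=518 → 1110/1628 = 0.6818
  speed: TP=464, FP=217+94+335=646 → 464/1110 = 0.4180
  noentry: TP=629, FP=194+87+49=330 → 629/959 = 0.6559
Lowest is class 'speed' with precision = 0.418.

0.418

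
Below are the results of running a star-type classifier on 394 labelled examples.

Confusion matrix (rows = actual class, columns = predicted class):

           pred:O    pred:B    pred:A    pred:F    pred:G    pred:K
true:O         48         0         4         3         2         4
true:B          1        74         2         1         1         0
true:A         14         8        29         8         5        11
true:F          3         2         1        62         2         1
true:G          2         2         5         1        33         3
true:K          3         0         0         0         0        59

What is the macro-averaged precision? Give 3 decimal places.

Per-class precision (TP/(TP+FP)):
  O: TP=48, FP=1+14+3+2+3=23 → 48/71 = 0.6761
  B: TP=74, FP=0+8+2+2+0=12 → 74/86 = 0.8605
  A: TP=29, FP=4+2+1+5+0=12 → 29/41 = 0.7073
  F: TP=62, FP=3+1+8+1+0=13 → 62/75 = 0.8267
  G: TP=33, FP=2+1+5+2+0=10 → 33/43 = 0.7674
  K: TP=59, FP=4+0+11+1+3=19 → 59/78 = 0.7564
Macro-precision = mean = (0.6761 + 0.8605 + 0.7073 + 0.8267 + 0.7674 + 0.7564) / 6 = 0.766

0.766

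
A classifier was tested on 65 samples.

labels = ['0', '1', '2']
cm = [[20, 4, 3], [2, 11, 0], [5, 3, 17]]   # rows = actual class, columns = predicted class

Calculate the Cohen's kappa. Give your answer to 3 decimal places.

0.600

Observed agreement pₒ = trace/N = 48/65 = 0.7385
Expected agreement pₑ = Σ (rowᵢ·colᵢ)/N² = (27·27 + 13·18 + 25·20)/65² = 0.3463
κ = (pₒ − pₑ)/(1 − pₑ) = (0.7385 − 0.3463)/(1 − 0.3463) = 0.600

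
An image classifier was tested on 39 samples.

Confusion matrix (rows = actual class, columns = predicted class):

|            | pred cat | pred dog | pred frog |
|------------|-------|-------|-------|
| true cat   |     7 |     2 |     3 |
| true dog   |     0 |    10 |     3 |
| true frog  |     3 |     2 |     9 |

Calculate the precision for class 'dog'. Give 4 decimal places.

Treat 'dog' as positive and all other classes as negative.
precision = TP/(TP+FP).
dog: TP=10, FP=2+2=4 → 10/14 = 0.71429

0.7143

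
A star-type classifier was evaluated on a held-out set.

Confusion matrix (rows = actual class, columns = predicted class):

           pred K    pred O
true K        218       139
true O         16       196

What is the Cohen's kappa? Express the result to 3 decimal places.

0.479

Observed agreement pₒ = trace/N = 414/569 = 0.7276
Expected agreement pₑ = Σ (rowᵢ·colᵢ)/N² = (357·234 + 212·335)/569² = 0.4774
κ = (pₒ − pₑ)/(1 − pₑ) = (0.7276 − 0.4774)/(1 − 0.4774) = 0.479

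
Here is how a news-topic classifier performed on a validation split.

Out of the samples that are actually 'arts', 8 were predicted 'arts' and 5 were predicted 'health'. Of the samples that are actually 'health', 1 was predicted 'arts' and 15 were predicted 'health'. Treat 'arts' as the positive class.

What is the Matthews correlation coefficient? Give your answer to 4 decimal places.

0.5943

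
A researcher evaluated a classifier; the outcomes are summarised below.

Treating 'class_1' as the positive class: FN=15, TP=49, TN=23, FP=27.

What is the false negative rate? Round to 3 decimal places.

0.234

FNR = FN/(FN+TP) = 15/(15+49) = 0.234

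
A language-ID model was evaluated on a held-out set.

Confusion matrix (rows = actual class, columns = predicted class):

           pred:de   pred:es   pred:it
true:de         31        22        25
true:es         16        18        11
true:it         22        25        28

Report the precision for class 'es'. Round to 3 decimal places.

Take TP from the diagonal, FP from the rest of the 'es' prediction marginal, FN from the rest of the 'es' actual marginal.
precision = TP/(TP+FP).
es: TP=18, FP=22+25=47 → 18/65 = 0.2769

0.277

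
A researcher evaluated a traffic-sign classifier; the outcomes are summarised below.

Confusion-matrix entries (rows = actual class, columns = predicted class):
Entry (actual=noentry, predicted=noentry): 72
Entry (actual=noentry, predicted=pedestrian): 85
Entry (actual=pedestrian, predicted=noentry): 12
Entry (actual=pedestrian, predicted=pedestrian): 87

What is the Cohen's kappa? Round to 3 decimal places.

Observed agreement pₒ = trace/N = 159/256 = 0.6211
Expected agreement pₑ = Σ (rowᵢ·colᵢ)/N² = (157·84 + 99·172)/256² = 0.4611
κ = (pₒ − pₑ)/(1 − pₑ) = (0.6211 − 0.4611)/(1 − 0.4611) = 0.297

0.297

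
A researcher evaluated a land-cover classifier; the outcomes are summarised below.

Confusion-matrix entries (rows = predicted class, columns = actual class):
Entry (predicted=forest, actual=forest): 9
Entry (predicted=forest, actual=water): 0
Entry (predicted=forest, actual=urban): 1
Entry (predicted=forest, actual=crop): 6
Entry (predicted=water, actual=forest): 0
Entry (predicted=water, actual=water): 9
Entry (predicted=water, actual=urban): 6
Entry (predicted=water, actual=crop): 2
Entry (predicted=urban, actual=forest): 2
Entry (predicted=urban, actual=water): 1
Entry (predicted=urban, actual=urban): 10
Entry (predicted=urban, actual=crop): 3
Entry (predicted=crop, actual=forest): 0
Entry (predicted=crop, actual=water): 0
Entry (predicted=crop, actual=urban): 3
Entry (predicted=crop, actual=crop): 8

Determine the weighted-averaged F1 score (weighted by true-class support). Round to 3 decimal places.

Per-class F1 score (2·TP/(2·TP+FP+FN)):
  forest: TP=9, FP=0+1+6=7, FN=0+2+0=2 → 18/27 = 0.6667
  water: TP=9, FP=0+6+2=8, FN=0+1+0=1 → 18/27 = 0.6667
  urban: TP=10, FP=2+1+3=6, FN=1+6+3=10 → 20/36 = 0.5556
  crop: TP=8, FP=0+0+3=3, FN=6+2+3=11 → 16/30 = 0.5333
Weighted-F1 score = Σ (supportᵢ/N)·F1 scoreᵢ with N=60: (11/60)·0.6667 + (10/60)·0.6667 + (20/60)·0.5556 + (19/60)·0.5333 = 0.587

0.587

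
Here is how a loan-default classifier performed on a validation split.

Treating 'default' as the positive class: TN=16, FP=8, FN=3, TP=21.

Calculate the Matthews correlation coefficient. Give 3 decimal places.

0.554

MCC = (TP·TN − FP·FN) / √((TP+FP)(TP+FN)(TN+FP)(TN+FN))
Numerator = 21·16 − 8·3 = 312
Denominator = √(29·24·24·19) = √317376 = 563.3613
MCC = 312 / 563.3613 = 0.554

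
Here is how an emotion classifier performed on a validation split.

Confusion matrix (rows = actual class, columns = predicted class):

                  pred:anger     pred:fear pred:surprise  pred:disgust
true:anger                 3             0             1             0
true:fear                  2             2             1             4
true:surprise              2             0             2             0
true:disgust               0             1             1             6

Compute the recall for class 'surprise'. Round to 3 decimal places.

0.500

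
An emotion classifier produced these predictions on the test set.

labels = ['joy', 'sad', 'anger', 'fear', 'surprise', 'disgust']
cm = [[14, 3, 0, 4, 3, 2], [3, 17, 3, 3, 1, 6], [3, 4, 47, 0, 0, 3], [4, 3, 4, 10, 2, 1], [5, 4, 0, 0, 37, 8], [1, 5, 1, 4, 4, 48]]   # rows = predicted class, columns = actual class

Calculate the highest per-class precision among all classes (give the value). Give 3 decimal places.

0.825

Per-class precision (TP/(TP+FP)):
  joy: TP=14, FP=3+0+4+3+2=12 → 14/26 = 0.5385
  sad: TP=17, FP=3+3+3+1+6=16 → 17/33 = 0.5152
  anger: TP=47, FP=3+4+0+0+3=10 → 47/57 = 0.8246
  fear: TP=10, FP=4+3+4+2+1=14 → 10/24 = 0.4167
  surprise: TP=37, FP=5+4+0+0+8=17 → 37/54 = 0.6852
  disgust: TP=48, FP=1+5+1+4+4=15 → 48/63 = 0.7619
Highest is class 'anger' with precision = 0.825.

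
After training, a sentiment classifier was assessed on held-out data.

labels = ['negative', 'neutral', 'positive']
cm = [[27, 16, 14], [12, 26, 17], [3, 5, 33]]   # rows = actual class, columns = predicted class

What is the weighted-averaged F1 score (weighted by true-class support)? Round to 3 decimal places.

0.555

Per-class F1 score (2·TP/(2·TP+FP+FN)):
  negative: TP=27, FP=12+3=15, FN=16+14=30 → 54/99 = 0.5455
  neutral: TP=26, FP=16+5=21, FN=12+17=29 → 52/102 = 0.5098
  positive: TP=33, FP=14+17=31, FN=3+5=8 → 66/105 = 0.6286
Weighted-F1 score = Σ (supportᵢ/N)·F1 scoreᵢ with N=153: (57/153)·0.5455 + (55/153)·0.5098 + (41/153)·0.6286 = 0.555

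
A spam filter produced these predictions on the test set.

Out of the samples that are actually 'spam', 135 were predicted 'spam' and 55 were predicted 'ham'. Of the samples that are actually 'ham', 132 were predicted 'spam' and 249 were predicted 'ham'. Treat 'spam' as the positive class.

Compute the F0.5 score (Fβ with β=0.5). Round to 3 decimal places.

0.537

Fβ = (1+β²)·TP / ((1+β²)·TP + β²·FN + FP), with β²=1/4
= 1.25·135 / (1.25·135 + 0.25·55 + 132) = 0.537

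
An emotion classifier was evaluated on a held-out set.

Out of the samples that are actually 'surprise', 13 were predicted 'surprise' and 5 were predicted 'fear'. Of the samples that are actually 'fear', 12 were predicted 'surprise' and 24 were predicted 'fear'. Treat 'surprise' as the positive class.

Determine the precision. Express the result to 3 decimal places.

Precision = TP/(TP+FP) = 13/(13+12) = 13/25 = 0.520

0.520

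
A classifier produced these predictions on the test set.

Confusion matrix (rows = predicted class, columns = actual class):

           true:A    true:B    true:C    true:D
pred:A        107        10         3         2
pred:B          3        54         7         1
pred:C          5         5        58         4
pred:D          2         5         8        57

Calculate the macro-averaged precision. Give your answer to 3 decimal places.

0.826

Per-class precision (TP/(TP+FP)):
  A: TP=107, FP=10+3+2=15 → 107/122 = 0.8770
  B: TP=54, FP=3+7+1=11 → 54/65 = 0.8308
  C: TP=58, FP=5+5+4=14 → 58/72 = 0.8056
  D: TP=57, FP=2+5+8=15 → 57/72 = 0.7917
Macro-precision = mean = (0.8770 + 0.8308 + 0.8056 + 0.7917) / 4 = 0.826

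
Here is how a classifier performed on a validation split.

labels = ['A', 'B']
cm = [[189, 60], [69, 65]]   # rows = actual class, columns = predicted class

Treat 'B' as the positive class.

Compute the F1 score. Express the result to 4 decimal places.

Precision = TP/(TP+FP) = 65/125 = 0.5200
Recall = TP/(TP+FN) = 65/134 = 0.4851
F1 = 2·TP/(2·TP+FP+FN) = 130/259 = 0.5019

0.5019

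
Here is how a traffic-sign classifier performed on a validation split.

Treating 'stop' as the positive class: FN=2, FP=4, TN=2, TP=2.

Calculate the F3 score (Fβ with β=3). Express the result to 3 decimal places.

Fβ = (1+β²)·TP / ((1+β²)·TP + β²·FN + FP), with β²=9
= 10·2 / (10·2 + 9·2 + 4) = 0.476

0.476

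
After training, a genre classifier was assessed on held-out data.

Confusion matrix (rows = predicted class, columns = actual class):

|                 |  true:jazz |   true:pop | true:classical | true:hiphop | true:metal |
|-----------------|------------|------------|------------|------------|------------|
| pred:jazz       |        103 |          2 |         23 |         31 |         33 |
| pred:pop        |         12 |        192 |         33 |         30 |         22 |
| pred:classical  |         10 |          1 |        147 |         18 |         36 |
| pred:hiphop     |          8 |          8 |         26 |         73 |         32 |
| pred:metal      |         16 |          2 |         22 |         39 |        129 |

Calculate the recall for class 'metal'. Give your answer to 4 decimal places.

0.5119

recall = TP/(TP+FN).
metal: TP=129, FN=33+22+36+32=123 → 129/252 = 0.51190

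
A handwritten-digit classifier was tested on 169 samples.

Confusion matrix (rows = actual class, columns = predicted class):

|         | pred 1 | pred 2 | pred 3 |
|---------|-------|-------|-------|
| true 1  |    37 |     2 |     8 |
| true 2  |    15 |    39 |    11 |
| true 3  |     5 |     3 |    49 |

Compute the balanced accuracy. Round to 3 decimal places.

0.749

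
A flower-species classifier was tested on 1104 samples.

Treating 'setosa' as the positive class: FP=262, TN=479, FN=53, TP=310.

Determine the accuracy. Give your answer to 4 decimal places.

0.7147

Accuracy = (TP+TN)/N = (310+479)/1104 = 0.7147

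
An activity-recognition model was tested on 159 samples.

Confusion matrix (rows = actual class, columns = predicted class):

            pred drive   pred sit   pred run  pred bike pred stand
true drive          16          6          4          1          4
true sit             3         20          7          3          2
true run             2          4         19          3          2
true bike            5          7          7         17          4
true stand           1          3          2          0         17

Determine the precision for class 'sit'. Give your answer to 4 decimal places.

0.5000

precision = TP/(TP+FP).
sit: TP=20, FP=6+4+7+3=20 → 20/40 = 0.50000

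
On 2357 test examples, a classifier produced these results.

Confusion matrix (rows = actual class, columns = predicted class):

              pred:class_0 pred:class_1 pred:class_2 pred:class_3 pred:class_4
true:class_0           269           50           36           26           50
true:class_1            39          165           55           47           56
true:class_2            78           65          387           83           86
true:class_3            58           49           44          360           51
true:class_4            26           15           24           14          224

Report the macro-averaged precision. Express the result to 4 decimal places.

Per-class precision (TP/(TP+FP)):
  class_0: TP=269, FP=39+78+58+26=201 → 269/470 = 0.57234
  class_1: TP=165, FP=50+65+49+15=179 → 165/344 = 0.47965
  class_2: TP=387, FP=36+55+44+24=159 → 387/546 = 0.70879
  class_3: TP=360, FP=26+47+83+14=170 → 360/530 = 0.67925
  class_4: TP=224, FP=50+56+86+51=243 → 224/467 = 0.47966
Macro-precision = mean = (0.57234 + 0.47965 + 0.70879 + 0.67925 + 0.47966) / 5 = 0.5839

0.5839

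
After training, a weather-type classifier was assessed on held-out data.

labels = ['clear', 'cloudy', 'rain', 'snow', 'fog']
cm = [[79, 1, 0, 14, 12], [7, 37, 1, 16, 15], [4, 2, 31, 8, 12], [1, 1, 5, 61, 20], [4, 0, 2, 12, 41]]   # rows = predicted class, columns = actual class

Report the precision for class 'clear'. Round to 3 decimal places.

Take TP from the diagonal, FP from the rest of the 'clear' prediction marginal, FN from the rest of the 'clear' actual marginal.
precision = TP/(TP+FP).
clear: TP=79, FP=1+0+14+12=27 → 79/106 = 0.7453

0.745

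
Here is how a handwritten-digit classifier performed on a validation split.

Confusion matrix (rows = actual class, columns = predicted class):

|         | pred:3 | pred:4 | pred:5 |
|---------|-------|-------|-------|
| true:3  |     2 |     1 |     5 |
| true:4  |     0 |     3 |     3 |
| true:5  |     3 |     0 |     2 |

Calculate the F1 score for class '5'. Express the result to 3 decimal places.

0.267

One-vs-rest for '5': TP = diagonal; FP = other classes predicted '5'; FN = '5' predicted as other.
F1 score = 2·TP/(2·TP+FP+FN).
5: TP=2, FP=5+3=8, FN=3+0=3 → 4/15 = 0.2667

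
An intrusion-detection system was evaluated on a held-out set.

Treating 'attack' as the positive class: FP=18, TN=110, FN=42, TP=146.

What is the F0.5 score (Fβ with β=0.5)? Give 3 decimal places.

0.865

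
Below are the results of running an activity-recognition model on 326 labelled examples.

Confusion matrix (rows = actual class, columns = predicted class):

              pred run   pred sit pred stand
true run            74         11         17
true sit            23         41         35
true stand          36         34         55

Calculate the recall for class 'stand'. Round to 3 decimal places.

0.440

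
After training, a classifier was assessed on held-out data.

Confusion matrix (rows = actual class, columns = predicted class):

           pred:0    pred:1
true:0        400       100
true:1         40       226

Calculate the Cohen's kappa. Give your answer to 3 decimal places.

0.617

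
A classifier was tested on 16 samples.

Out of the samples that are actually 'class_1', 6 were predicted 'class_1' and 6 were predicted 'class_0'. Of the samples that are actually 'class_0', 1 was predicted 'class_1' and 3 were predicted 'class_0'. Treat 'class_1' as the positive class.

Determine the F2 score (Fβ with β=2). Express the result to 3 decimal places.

Fβ = (1+β²)·TP / ((1+β²)·TP + β²·FN + FP), with β²=4
= 5·6 / (5·6 + 4·6 + 1) = 0.545

0.545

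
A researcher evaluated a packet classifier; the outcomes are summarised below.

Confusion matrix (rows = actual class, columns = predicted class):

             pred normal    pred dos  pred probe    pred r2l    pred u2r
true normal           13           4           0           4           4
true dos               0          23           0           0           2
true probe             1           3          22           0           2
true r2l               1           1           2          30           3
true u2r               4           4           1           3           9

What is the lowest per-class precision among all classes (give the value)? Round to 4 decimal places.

0.4500

Per-class precision (TP/(TP+FP)):
  normal: TP=13, FP=0+1+1+4=6 → 13/19 = 0.68421
  dos: TP=23, FP=4+3+1+4=12 → 23/35 = 0.65714
  probe: TP=22, FP=0+0+2+1=3 → 22/25 = 0.88000
  r2l: TP=30, FP=4+0+0+3=7 → 30/37 = 0.81081
  u2r: TP=9, FP=4+2+2+3=11 → 9/20 = 0.45000
Lowest is class 'u2r' with precision = 0.4500.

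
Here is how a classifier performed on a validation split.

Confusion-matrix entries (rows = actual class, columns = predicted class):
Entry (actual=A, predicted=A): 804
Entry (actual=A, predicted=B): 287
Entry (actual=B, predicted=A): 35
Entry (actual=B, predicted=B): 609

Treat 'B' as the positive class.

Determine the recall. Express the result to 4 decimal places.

Recall = TP/(TP+FN) = 609/(609+35) = 609/644 = 0.9457

0.9457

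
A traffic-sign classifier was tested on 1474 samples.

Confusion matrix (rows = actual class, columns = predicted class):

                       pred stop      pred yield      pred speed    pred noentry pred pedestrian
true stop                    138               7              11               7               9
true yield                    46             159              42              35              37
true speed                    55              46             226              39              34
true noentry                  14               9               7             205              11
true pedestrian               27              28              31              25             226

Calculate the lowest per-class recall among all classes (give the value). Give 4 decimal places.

Per-class recall (TP/(TP+FN)):
  stop: TP=138, FN=7+11+7+9=34 → 138/172 = 0.80233
  yield: TP=159, FN=46+42+35+37=160 → 159/319 = 0.49843
  speed: TP=226, FN=55+46+39+34=174 → 226/400 = 0.56500
  noentry: TP=205, FN=14+9+7+11=41 → 205/246 = 0.83333
  pedestrian: TP=226, FN=27+28+31+25=111 → 226/337 = 0.67062
Lowest is class 'yield' with recall = 0.4984.

0.4984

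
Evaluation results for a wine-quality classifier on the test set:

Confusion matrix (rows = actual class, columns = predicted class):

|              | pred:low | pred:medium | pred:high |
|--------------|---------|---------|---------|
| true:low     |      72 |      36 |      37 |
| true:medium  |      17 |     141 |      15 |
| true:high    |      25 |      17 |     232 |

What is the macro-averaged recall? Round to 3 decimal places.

0.719

Per-class recall (TP/(TP+FN)):
  low: TP=72, FN=36+37=73 → 72/145 = 0.4966
  medium: TP=141, FN=17+15=32 → 141/173 = 0.8150
  high: TP=232, FN=25+17=42 → 232/274 = 0.8467
Macro-recall = mean = (0.4966 + 0.8150 + 0.8467) / 3 = 0.719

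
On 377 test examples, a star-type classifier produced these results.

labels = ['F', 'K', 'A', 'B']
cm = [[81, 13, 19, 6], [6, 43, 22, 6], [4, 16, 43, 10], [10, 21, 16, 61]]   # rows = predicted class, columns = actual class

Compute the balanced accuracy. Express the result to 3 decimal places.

0.607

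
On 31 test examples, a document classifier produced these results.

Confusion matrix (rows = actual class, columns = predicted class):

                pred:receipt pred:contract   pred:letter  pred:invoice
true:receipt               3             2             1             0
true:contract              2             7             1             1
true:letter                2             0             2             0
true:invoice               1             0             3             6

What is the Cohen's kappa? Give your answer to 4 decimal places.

0.4372

Observed agreement pₒ = trace/N = 18/31 = 0.58065
Expected agreement pₑ = Σ (rowᵢ·colᵢ)/N² = (6·8 + 11·9 + 4·7 + 10·7)/31² = 0.25494
κ = (pₒ − pₑ)/(1 − pₑ) = (0.58065 − 0.25494)/(1 − 0.25494) = 0.4372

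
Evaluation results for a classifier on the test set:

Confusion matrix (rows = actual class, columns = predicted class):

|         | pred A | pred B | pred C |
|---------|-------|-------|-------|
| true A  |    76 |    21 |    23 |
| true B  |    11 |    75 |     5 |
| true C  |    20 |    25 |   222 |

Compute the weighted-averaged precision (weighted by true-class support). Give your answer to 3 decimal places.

0.792

Per-class precision (TP/(TP+FP)):
  A: TP=76, FP=11+20=31 → 76/107 = 0.7103
  B: TP=75, FP=21+25=46 → 75/121 = 0.6198
  C: TP=222, FP=23+5=28 → 222/250 = 0.8880
Weighted-precision = Σ (supportᵢ/N)·precisionᵢ with N=478: (120/478)·0.7103 + (91/478)·0.6198 + (267/478)·0.8880 = 0.792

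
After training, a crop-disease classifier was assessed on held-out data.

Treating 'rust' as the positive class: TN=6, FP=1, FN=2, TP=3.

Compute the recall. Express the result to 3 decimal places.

0.600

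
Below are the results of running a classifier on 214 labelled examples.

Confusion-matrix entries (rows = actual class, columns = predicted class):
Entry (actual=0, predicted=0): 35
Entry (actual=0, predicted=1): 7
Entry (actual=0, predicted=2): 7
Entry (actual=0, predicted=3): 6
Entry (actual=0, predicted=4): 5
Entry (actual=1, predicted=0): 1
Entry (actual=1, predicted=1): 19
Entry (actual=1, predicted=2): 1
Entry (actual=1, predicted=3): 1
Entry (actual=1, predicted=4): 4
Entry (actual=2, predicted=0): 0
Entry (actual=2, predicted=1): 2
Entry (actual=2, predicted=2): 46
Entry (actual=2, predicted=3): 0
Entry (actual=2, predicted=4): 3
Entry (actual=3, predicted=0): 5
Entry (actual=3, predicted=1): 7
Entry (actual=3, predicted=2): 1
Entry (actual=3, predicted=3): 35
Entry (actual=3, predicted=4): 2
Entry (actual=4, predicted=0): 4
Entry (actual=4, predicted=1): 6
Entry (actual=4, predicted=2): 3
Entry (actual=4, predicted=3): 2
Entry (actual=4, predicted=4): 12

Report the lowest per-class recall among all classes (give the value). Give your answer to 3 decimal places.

0.444

Per-class recall (TP/(TP+FN)):
  0: TP=35, FN=7+7+6+5=25 → 35/60 = 0.5833
  1: TP=19, FN=1+1+1+4=7 → 19/26 = 0.7308
  2: TP=46, FN=0+2+0+3=5 → 46/51 = 0.9020
  3: TP=35, FN=5+7+1+2=15 → 35/50 = 0.7000
  4: TP=12, FN=4+6+3+2=15 → 12/27 = 0.4444
Lowest is class '4' with recall = 0.444.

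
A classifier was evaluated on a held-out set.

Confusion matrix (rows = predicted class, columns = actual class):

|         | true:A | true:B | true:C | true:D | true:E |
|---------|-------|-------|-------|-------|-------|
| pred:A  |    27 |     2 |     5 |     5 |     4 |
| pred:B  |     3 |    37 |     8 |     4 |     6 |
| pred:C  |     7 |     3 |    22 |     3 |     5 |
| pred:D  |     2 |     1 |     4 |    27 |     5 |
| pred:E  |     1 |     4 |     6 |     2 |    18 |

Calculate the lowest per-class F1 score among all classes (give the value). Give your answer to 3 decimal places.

Per-class F1 score (2·TP/(2·TP+FP+FN)):
  A: TP=27, FP=2+5+5+4=16, FN=3+7+2+1=13 → 54/83 = 0.6506
  B: TP=37, FP=3+8+4+6=21, FN=2+3+1+4=10 → 74/105 = 0.7048
  C: TP=22, FP=7+3+3+5=18, FN=5+8+4+6=23 → 44/85 = 0.5176
  D: TP=27, FP=2+1+4+5=12, FN=5+4+3+2=14 → 54/80 = 0.6750
  E: TP=18, FP=1+4+6+2=13, FN=4+6+5+5=20 → 36/69 = 0.5217
Lowest is class 'C' with F1 score = 0.518.

0.518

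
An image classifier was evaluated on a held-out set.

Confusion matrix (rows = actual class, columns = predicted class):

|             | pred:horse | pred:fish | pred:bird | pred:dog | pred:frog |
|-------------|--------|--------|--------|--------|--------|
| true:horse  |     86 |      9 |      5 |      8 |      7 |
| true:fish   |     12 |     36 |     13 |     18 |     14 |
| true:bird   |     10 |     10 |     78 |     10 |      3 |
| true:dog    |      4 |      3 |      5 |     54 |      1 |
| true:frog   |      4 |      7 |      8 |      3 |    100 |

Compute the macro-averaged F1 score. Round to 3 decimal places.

Per-class F1 score (2·TP/(2·TP+FP+FN)):
  horse: TP=86, FP=12+10+4+4=30, FN=9+5+8+7=29 → 172/231 = 0.7446
  fish: TP=36, FP=9+10+3+7=29, FN=12+13+18+14=57 → 72/158 = 0.4557
  bird: TP=78, FP=5+13+5+8=31, FN=10+10+10+3=33 → 156/220 = 0.7091
  dog: TP=54, FP=8+18+10+3=39, FN=4+3+5+1=13 → 108/160 = 0.6750
  frog: TP=100, FP=7+14+3+1=25, FN=4+7+8+3=22 → 200/247 = 0.8097
Macro-F1 score = mean = (0.7446 + 0.4557 + 0.7091 + 0.6750 + 0.8097) / 5 = 0.679

0.679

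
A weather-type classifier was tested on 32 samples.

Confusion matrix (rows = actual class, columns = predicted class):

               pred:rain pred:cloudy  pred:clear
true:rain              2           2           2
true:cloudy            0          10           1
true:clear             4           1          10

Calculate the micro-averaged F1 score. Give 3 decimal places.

Micro-averaging pools counts across classes: ΣTP=22, ΣFP=10, ΣFN=10.
Micro-F1 score = 2·TP/(2·TP+FP+FN) on pooled counts = 0.688 (equals overall accuracy in single-label multiclass).

0.688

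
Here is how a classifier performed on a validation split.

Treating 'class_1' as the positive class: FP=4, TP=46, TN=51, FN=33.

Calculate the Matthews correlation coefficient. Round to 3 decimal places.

0.518

MCC = (TP·TN − FP·FN) / √((TP+FP)(TP+FN)(TN+FP)(TN+FN))
Numerator = 46·51 − 4·33 = 2214
Denominator = √(50·79·55·84) = √18249000 = 4271.8848
MCC = 2214 / 4271.8848 = 0.518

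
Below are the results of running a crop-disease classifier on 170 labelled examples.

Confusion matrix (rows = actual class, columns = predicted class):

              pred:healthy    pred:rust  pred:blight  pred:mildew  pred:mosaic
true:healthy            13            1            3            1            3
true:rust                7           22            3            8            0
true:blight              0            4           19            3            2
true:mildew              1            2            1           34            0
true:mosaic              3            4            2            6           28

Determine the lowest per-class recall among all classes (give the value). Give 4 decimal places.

Per-class recall (TP/(TP+FN)):
  healthy: TP=13, FN=1+3+1+3=8 → 13/21 = 0.61905
  rust: TP=22, FN=7+3+8+0=18 → 22/40 = 0.55000
  blight: TP=19, FN=0+4+3+2=9 → 19/28 = 0.67857
  mildew: TP=34, FN=1+2+1+0=4 → 34/38 = 0.89474
  mosaic: TP=28, FN=3+4+2+6=15 → 28/43 = 0.65116
Lowest is class 'rust' with recall = 0.5500.

0.5500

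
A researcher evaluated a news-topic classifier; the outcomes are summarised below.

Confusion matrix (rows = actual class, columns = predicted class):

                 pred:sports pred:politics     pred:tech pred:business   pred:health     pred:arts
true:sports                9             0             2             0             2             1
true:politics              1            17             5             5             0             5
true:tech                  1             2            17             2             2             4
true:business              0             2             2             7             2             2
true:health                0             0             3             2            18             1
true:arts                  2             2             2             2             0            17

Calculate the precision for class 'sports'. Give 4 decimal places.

0.6923

precision = TP/(TP+FP).
sports: TP=9, FP=1+1+0+0+2=4 → 9/13 = 0.69231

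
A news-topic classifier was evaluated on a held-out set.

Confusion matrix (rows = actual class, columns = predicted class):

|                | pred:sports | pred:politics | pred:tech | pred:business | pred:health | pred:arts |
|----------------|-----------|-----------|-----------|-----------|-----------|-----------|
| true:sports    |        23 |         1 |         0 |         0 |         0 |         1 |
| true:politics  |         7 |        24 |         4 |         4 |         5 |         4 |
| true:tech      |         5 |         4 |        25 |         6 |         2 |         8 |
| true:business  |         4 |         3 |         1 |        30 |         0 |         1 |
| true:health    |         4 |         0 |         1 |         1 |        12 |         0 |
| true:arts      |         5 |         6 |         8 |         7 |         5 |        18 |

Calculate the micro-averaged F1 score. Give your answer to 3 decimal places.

Micro-averaging pools counts across classes: ΣTP=132, ΣFP=97, ΣFN=97.
Micro-F1 score = 2·TP/(2·TP+FP+FN) on pooled counts = 0.576 (equals overall accuracy in single-label multiclass).

0.576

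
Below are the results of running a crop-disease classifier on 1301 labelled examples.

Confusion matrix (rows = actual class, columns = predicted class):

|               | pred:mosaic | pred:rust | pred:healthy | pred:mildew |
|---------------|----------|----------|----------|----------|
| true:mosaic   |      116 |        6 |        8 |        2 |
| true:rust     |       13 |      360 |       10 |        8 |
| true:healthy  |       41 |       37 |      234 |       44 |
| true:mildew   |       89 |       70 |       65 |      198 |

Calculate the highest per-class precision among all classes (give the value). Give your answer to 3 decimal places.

Per-class precision (TP/(TP+FP)):
  mosaic: TP=116, FP=13+41+89=143 → 116/259 = 0.4479
  rust: TP=360, FP=6+37+70=113 → 360/473 = 0.7611
  healthy: TP=234, FP=8+10+65=83 → 234/317 = 0.7382
  mildew: TP=198, FP=2+8+44=54 → 198/252 = 0.7857
Highest is class 'mildew' with precision = 0.786.

0.786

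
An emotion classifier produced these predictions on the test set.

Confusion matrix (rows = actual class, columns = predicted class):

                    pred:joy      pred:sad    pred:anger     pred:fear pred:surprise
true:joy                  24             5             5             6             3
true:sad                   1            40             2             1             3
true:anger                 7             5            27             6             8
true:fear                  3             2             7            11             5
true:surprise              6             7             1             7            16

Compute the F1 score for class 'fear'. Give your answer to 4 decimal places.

0.3729

F1 score = 2·TP/(2·TP+FP+FN).
fear: TP=11, FP=6+1+6+7=20, FN=3+2+7+5=17 → 22/59 = 0.37288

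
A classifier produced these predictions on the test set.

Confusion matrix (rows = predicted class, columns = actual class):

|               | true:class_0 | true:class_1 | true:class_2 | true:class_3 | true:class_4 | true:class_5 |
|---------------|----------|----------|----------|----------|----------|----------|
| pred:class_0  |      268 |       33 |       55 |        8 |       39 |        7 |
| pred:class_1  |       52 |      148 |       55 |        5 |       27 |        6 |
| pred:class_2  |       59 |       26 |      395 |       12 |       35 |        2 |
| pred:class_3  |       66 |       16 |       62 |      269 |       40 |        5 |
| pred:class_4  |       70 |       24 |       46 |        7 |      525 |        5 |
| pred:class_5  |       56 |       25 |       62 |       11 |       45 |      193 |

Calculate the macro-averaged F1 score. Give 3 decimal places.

0.636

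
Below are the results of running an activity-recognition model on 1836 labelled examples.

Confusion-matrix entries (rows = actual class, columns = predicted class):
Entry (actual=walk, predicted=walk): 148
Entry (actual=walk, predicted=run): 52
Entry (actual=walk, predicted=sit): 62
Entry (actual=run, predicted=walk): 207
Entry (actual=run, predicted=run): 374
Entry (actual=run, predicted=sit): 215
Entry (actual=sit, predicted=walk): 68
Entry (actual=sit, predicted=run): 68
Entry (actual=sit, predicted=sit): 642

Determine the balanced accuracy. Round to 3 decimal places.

0.620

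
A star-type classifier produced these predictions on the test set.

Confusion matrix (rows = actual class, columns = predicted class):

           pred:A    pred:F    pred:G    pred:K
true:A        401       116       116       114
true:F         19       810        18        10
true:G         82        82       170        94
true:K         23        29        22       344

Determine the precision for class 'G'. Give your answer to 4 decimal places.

0.5215

Treat 'G' as positive and all other classes as negative.
precision = TP/(TP+FP).
G: TP=170, FP=116+18+22=156 → 170/326 = 0.52147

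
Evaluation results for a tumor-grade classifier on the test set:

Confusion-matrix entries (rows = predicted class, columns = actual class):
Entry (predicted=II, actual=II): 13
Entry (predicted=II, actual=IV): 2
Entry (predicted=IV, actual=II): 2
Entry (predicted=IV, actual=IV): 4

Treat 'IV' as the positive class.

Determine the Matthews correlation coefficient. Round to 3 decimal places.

0.533

MCC = (TP·TN − FP·FN) / √((TP+FP)(TP+FN)(TN+FP)(TN+FN))
Numerator = 4·13 − 2·2 = 48
Denominator = √(6·6·15·15) = √8100 = 90.0000
MCC = 48 / 90.0000 = 0.533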